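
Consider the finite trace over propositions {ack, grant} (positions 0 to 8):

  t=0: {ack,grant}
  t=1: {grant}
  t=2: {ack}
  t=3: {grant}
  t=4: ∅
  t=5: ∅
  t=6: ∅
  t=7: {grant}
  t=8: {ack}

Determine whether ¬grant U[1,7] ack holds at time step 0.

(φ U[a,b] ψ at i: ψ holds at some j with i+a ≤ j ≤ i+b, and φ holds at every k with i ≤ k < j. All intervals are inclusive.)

Need some j in [1,7] with ack, and ¬grant at every k in [0,j-1].
  j=1: ack false.
  j=2: ack holds, but ¬grant fails at k=0 → not this j.
  j=3: ack false.
  j=4: ack false.
  j=5: ack false.
  j=6: ack false.
  j=7: ack false.
No j in the window works → until fails.

No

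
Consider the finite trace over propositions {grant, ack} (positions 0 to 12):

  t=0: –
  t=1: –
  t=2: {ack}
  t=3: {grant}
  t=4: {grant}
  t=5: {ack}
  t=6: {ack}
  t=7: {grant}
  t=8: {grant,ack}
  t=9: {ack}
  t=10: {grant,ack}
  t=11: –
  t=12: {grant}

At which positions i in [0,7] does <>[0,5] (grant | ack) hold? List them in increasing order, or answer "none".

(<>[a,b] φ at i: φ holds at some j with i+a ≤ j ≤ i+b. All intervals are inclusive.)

Evaluate at each i in [0,7]:
  i=0: ✓ (witness j=2)
  i=1: ✓ (witness j=2)
  i=2: ✓ (witness j=2)
  i=3: ✓ (witness j=3)
  i=4: ✓ (witness j=4)
  i=5: ✓ (witness j=5)
  i=6: ✓ (witness j=6)
  i=7: ✓ (witness j=7)

0, 1, 2, 3, 4, 5, 6, 7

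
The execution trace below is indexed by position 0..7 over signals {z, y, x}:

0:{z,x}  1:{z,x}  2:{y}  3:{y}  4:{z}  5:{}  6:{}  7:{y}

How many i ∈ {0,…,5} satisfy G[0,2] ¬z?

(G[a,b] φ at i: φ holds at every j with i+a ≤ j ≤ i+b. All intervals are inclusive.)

Evaluate at each i in [0,5]:
  i=0: ✗ (fails at j=0)
  i=1: ✗ (fails at j=1)
  i=2: ✗ (fails at j=4)
  i=3: ✗ (fails at j=4)
  i=4: ✗ (fails at j=4)
  i=5: ✓ (all of [5,7])
Positions where it holds: {5} → 1.

1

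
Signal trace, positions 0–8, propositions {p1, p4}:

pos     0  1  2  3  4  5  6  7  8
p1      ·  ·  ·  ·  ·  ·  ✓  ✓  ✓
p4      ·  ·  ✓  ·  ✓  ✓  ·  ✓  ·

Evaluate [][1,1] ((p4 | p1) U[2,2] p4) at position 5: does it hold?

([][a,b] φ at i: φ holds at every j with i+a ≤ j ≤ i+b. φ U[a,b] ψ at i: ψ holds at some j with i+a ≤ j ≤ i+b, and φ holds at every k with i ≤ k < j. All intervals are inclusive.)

No

Check ((p4 | p1) U[2,2] p4) at every j in [6,6]:
  j=6: fails
Fails at j=6 → formula fails.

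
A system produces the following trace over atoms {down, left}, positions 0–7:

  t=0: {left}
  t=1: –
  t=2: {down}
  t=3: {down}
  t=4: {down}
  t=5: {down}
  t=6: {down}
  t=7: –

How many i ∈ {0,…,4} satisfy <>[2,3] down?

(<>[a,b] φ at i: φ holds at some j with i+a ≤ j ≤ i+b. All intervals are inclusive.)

Evaluate at each i in [0,4]:
  i=0: ✓ (witness j=2)
  i=1: ✓ (witness j=3)
  i=2: ✓ (witness j=4)
  i=3: ✓ (witness j=5)
  i=4: ✓ (witness j=6)
Positions where it holds: {0, 1, 2, 3, 4} → 5.

5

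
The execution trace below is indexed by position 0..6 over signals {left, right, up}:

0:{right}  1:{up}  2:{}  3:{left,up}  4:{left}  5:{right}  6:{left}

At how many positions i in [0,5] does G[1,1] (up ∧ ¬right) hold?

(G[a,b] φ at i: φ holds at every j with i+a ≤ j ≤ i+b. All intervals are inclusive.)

Evaluate at each i in [0,5]:
  i=0: ✓ (all of [1,1])
  i=1: ✗ (fails at j=2)
  i=2: ✓ (all of [3,3])
  i=3: ✗ (fails at j=4)
  i=4: ✗ (fails at j=5)
  i=5: ✗ (fails at j=6)
Positions where it holds: {0, 2} → 2.

2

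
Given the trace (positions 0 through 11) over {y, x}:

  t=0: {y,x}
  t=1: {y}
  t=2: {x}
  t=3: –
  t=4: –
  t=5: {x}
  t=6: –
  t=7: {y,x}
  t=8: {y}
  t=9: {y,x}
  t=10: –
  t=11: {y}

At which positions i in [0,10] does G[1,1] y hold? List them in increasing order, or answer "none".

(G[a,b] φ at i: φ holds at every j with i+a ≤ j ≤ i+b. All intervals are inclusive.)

0, 6, 7, 8, 10

Evaluate at each i in [0,10]:
  i=0: ✓ (all of [1,1])
  i=1: ✗ (fails at j=2)
  i=2: ✗ (fails at j=3)
  i=3: ✗ (fails at j=4)
  i=4: ✗ (fails at j=5)
  i=5: ✗ (fails at j=6)
  i=6: ✓ (all of [7,7])
  i=7: ✓ (all of [8,8])
  i=8: ✓ (all of [9,9])
  i=9: ✗ (fails at j=10)
  i=10: ✓ (all of [11,11])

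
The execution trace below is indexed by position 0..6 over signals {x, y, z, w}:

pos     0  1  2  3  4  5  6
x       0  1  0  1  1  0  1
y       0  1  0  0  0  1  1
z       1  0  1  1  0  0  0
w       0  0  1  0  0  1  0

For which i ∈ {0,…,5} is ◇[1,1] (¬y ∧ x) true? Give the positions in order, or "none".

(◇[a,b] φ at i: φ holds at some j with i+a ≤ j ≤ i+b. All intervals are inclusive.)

2, 3

Evaluate at each i in [0,5]:
  i=0: ✗ (none in [1,1])
  i=1: ✗ (none in [2,2])
  i=2: ✓ (witness j=3)
  i=3: ✓ (witness j=4)
  i=4: ✗ (none in [5,5])
  i=5: ✗ (none in [6,6])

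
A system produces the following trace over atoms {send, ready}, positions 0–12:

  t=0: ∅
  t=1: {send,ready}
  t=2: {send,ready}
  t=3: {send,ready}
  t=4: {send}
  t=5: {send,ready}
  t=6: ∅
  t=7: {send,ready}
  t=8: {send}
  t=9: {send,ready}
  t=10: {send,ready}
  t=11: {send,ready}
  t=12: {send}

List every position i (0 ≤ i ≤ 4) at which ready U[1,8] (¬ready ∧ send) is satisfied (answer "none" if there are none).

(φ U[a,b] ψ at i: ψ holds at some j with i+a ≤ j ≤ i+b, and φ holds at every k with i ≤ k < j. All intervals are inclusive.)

1, 2, 3

Evaluate at each i in [0,4]:
  i=0: ✗ (lhs fails at k=0 before rhs at j=4)
  i=1: ✓ (rhs at j=4; lhs holds on [1,3])
  i=2: ✓ (rhs at j=4; lhs holds on [2,3])
  i=3: ✓ (rhs at j=4; lhs holds on [3,3])
  i=4: ✗ (lhs fails at k=4 before rhs at j=8)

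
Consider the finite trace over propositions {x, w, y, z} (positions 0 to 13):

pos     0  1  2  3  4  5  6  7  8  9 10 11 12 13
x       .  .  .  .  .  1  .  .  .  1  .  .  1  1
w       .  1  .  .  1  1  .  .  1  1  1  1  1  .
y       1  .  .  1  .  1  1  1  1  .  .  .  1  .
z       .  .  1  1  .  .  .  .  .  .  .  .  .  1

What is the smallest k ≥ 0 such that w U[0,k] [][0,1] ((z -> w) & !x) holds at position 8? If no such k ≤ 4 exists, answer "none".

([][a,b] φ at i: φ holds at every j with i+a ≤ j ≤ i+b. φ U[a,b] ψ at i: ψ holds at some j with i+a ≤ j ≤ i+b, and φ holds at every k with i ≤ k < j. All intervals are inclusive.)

Need earliest j ≥ 8 with [][0,1] ((z -> w) & !x), and w at every k in [8,j-1].
  j=8: rhs fails.
  j=9: rhs fails.
  j=10: rhs holds; lhs holds on [8,9]. k = 2.

2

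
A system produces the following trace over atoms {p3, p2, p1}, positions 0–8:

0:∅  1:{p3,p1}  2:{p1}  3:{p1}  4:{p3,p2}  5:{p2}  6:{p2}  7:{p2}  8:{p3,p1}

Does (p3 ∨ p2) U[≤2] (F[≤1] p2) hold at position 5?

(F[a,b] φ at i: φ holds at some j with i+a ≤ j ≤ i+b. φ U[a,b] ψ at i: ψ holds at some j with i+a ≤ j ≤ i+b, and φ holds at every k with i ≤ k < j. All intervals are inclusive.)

Need some j in [5,7] with F[≤1] p2, and (p3 ∨ p2) at every k in [5,j-1].
  j=5: F[≤1] p2 holds; no prefix to check → satisfied.

Yes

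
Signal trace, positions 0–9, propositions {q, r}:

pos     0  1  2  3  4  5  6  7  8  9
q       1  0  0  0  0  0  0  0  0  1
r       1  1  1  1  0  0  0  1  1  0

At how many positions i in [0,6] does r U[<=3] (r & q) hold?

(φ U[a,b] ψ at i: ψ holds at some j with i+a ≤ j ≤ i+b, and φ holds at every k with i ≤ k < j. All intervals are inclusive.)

Evaluate at each i in [0,6]:
  i=0: ✓ (rhs at j=0)
  i=1: ✗ (no rhs in [1,4])
  i=2: ✗ (no rhs in [2,5])
  i=3: ✗ (no rhs in [3,6])
  i=4: ✗ (no rhs in [4,7])
  i=5: ✗ (no rhs in [5,8])
  i=6: ✗ (no rhs in [6,9])
Positions where it holds: {0} → 1.

1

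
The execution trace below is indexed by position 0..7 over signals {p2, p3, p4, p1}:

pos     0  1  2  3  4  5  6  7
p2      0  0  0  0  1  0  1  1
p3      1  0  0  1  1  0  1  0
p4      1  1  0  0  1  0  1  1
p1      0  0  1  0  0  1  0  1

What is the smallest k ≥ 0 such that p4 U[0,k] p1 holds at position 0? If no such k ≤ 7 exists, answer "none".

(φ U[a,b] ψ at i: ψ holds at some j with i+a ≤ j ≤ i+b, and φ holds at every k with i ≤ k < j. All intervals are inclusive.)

Need earliest j ≥ 0 with p1, and p4 at every k in [0,j-1].
  j=0: rhs fails.
  j=1: rhs fails.
  j=2: rhs holds; lhs holds on [0,1]. k = 2.

2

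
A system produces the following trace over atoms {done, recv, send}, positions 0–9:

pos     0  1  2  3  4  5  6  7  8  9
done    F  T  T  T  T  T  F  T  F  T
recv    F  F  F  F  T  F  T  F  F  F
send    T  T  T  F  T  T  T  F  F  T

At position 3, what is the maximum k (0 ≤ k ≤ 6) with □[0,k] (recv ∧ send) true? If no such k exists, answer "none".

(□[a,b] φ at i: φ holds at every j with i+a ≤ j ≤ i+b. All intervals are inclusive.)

none

(recv ∧ send) must hold from j=3 onward; find where it first fails.
  j=3: fails → no k works.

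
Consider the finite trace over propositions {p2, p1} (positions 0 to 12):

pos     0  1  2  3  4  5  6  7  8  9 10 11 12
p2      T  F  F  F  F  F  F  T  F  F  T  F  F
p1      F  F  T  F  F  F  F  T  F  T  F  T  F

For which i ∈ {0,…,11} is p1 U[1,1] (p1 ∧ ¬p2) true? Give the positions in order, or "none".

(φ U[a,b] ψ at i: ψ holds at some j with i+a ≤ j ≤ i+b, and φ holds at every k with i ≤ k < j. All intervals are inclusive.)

Evaluate at each i in [0,11]:
  i=0: ✗ (no rhs in [1,1])
  i=1: ✗ (lhs fails at k=1 before rhs at j=2)
  i=2: ✗ (no rhs in [3,3])
  i=3: ✗ (no rhs in [4,4])
  i=4: ✗ (no rhs in [5,5])
  i=5: ✗ (no rhs in [6,6])
  i=6: ✗ (no rhs in [7,7])
  i=7: ✗ (no rhs in [8,8])
  i=8: ✗ (lhs fails at k=8 before rhs at j=9)
  i=9: ✗ (no rhs in [10,10])
  i=10: ✗ (lhs fails at k=10 before rhs at j=11)
  i=11: ✗ (no rhs in [12,12])

none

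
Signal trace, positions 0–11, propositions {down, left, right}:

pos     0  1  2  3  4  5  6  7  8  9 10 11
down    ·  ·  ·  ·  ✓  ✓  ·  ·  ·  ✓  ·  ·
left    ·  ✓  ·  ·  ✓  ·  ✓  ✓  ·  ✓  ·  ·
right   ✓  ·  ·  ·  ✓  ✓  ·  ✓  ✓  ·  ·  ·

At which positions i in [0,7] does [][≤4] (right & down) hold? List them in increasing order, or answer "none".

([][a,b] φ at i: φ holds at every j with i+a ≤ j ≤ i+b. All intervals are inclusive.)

Evaluate at each i in [0,7]:
  i=0: ✗ (fails at j=0)
  i=1: ✗ (fails at j=1)
  i=2: ✗ (fails at j=2)
  i=3: ✗ (fails at j=3)
  i=4: ✗ (fails at j=6)
  i=5: ✗ (fails at j=6)
  i=6: ✗ (fails at j=6)
  i=7: ✗ (fails at j=7)

none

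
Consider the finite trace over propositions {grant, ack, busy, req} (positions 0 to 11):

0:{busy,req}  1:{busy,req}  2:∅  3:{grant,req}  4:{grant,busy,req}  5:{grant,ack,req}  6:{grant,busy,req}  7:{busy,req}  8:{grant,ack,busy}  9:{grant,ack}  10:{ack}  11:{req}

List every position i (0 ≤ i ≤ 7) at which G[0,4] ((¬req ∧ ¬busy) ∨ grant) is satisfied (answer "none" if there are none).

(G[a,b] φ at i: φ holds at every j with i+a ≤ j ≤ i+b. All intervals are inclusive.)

Evaluate at each i in [0,7]:
  i=0: ✗ (fails at j=0)
  i=1: ✗ (fails at j=1)
  i=2: ✓ (all of [2,6])
  i=3: ✗ (fails at j=7)
  i=4: ✗ (fails at j=7)
  i=5: ✗ (fails at j=7)
  i=6: ✗ (fails at j=7)
  i=7: ✗ (fails at j=7)

2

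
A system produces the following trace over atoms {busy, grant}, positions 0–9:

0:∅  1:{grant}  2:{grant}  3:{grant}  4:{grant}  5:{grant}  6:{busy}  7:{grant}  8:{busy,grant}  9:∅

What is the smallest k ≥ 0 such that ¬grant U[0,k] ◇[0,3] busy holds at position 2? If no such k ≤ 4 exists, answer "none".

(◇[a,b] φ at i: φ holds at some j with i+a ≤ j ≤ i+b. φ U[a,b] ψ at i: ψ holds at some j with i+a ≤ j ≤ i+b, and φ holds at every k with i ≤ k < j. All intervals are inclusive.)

none

Need earliest j ≥ 2 with ◇[0,3] busy, and ¬grant at every k in [2,j-1].
  j=2: rhs fails.
  j=3: rhs holds but lhs fails at k=2.
  j=4: rhs holds but lhs fails at k=2.
  j=5: rhs holds but lhs fails at k=2.
  j=6: rhs holds but lhs fails at k=2.
No witness within the range → none.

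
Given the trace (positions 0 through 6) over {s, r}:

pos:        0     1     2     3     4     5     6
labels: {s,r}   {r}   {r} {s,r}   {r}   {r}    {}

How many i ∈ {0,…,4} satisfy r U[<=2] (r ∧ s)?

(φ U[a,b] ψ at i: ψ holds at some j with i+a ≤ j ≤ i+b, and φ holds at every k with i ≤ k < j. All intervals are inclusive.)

4

Evaluate at each i in [0,4]:
  i=0: ✓ (rhs at j=0)
  i=1: ✓ (rhs at j=3; lhs holds on [1,2])
  i=2: ✓ (rhs at j=3; lhs holds on [2,2])
  i=3: ✓ (rhs at j=3)
  i=4: ✗ (no rhs in [4,6])
Positions where it holds: {0, 1, 2, 3} → 4.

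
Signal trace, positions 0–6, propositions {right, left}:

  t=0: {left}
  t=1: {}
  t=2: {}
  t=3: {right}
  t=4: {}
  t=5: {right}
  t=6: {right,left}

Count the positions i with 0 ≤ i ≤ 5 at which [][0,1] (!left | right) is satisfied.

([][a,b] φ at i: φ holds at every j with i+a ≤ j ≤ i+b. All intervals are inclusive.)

5

Evaluate at each i in [0,5]:
  i=0: ✗ (fails at j=0)
  i=1: ✓ (all of [1,2])
  i=2: ✓ (all of [2,3])
  i=3: ✓ (all of [3,4])
  i=4: ✓ (all of [4,5])
  i=5: ✓ (all of [5,6])
Positions where it holds: {1, 2, 3, 4, 5} → 5.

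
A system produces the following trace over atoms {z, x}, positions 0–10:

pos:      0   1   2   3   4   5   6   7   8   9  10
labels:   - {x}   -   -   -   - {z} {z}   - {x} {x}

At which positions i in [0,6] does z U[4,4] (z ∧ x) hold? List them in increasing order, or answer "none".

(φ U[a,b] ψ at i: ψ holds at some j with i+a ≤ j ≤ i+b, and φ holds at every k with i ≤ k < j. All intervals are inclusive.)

Evaluate at each i in [0,6]:
  i=0: ✗ (no rhs in [4,4])
  i=1: ✗ (no rhs in [5,5])
  i=2: ✗ (no rhs in [6,6])
  i=3: ✗ (no rhs in [7,7])
  i=4: ✗ (no rhs in [8,8])
  i=5: ✗ (no rhs in [9,9])
  i=6: ✗ (no rhs in [10,10])

none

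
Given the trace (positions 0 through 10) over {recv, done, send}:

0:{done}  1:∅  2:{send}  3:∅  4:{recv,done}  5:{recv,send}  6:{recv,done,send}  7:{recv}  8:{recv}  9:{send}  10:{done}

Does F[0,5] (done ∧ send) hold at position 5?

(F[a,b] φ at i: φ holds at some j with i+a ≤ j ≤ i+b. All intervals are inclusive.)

Check (done ∧ send) at each j in [5,10]:
  j=5: false
  j=6: true
  j=7: false
  j=8: false
  j=9: false
  j=10: false
Found at j=6 → formula holds.

Holds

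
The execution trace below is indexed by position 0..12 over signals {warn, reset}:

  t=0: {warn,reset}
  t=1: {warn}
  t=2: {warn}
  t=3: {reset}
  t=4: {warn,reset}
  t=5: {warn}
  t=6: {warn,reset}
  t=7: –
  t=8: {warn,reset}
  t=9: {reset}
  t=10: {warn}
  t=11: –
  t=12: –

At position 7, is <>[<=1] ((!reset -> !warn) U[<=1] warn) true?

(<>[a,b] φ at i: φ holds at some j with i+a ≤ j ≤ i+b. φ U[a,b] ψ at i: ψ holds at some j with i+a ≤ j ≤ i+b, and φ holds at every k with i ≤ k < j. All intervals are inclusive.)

Check ((!reset -> !warn) U[<=1] warn) at each j in [7,8]:
  j=7: holds
  j=8: holds
Found at j=7 → formula holds.

Holds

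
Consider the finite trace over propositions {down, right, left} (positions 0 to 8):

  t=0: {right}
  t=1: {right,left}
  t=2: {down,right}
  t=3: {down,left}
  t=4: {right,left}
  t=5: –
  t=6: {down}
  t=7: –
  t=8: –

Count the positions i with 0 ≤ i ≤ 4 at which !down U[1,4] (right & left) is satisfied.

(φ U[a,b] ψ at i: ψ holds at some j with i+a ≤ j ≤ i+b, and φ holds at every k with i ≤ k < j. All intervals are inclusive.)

Evaluate at each i in [0,4]:
  i=0: ✓ (rhs at j=1; lhs holds on [0,0])
  i=1: ✗ (lhs fails at k=2 before rhs at j=4)
  i=2: ✗ (lhs fails at k=2 before rhs at j=4)
  i=3: ✗ (lhs fails at k=3 before rhs at j=4)
  i=4: ✗ (no rhs in [5,8])
Positions where it holds: {0} → 1.

1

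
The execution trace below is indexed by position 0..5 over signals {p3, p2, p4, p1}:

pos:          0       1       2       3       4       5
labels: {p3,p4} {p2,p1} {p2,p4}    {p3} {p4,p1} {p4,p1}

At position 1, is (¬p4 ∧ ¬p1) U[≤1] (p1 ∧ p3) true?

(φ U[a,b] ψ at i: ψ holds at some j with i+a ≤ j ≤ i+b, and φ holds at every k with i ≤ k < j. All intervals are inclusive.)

No

Need some j in [1,2] with (p1 ∧ p3), and (¬p4 ∧ ¬p1) at every k in [1,j-1].
  j=1: (p1 ∧ p3) false.
  j=2: (p1 ∧ p3) false.
No j in the window works → until fails.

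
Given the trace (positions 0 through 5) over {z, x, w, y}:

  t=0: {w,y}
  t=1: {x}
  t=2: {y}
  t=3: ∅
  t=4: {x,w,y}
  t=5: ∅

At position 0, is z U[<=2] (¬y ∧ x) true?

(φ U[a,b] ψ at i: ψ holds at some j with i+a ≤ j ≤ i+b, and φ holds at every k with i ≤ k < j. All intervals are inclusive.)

Need some j in [0,2] with (¬y ∧ x), and z at every k in [0,j-1].
  j=0: (¬y ∧ x) false.
  j=1: (¬y ∧ x) holds, but z fails at k=0 → not this j.
  j=2: (¬y ∧ x) false.
No j in the window works → until fails.

False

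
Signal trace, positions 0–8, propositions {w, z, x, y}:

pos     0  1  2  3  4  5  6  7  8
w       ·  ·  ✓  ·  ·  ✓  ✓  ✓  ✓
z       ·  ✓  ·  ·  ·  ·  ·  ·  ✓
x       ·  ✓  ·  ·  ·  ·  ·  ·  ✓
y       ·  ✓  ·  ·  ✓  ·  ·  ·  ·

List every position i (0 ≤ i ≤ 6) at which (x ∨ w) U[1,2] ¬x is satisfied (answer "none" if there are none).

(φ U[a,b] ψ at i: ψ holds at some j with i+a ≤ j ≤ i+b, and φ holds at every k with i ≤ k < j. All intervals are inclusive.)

1, 2, 5, 6

Evaluate at each i in [0,6]:
  i=0: ✗ (lhs fails at k=0 before rhs at j=2)
  i=1: ✓ (rhs at j=2; lhs holds on [1,1])
  i=2: ✓ (rhs at j=3; lhs holds on [2,2])
  i=3: ✗ (lhs fails at k=3 before rhs at j=4)
  i=4: ✗ (lhs fails at k=4 before rhs at j=5)
  i=5: ✓ (rhs at j=6; lhs holds on [5,5])
  i=6: ✓ (rhs at j=7; lhs holds on [6,6])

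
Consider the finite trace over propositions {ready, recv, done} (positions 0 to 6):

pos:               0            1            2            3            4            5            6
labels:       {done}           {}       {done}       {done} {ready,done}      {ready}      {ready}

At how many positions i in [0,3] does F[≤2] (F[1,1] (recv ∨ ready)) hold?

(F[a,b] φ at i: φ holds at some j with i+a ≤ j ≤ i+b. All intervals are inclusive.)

3

Evaluate at each i in [0,3]:
  i=0: ✗ (none in [0,2])
  i=1: ✓ (witness j=3)
  i=2: ✓ (witness j=3)
  i=3: ✓ (witness j=3)
Positions where it holds: {1, 2, 3} → 3.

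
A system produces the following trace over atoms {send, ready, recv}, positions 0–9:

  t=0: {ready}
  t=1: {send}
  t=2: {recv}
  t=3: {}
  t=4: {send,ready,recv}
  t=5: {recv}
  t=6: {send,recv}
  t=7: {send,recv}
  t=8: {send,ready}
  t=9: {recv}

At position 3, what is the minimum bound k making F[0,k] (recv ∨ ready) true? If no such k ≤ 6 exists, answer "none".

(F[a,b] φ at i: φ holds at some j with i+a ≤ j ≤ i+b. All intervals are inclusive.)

1

Scan j = 3,4,… for (recv ∨ ready):
  j=3: fails
  j=4: holds
First hit at j=4, so smallest k = 4-3 = 1.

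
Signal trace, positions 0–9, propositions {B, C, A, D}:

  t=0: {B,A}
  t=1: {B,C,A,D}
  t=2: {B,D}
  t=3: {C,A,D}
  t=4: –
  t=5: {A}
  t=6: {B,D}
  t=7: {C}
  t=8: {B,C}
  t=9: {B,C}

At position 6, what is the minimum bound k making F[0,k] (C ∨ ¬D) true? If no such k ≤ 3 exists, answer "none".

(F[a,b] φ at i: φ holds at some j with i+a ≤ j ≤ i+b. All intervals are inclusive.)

Scan j = 6,7,… for (C ∨ ¬D):
  j=6: fails
  j=7: holds
First hit at j=7, so smallest k = 7-6 = 1.

1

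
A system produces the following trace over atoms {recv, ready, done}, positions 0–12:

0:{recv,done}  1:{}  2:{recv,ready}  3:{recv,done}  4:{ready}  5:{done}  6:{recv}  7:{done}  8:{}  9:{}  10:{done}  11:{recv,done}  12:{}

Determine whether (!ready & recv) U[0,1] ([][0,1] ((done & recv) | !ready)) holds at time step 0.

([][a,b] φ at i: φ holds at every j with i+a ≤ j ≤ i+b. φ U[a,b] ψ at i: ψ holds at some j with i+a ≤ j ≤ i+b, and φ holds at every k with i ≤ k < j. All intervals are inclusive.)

Need some j in [0,1] with [][0,1] ((done & recv) | !ready), and (!ready & recv) at every k in [0,j-1].
  j=0: [][0,1] ((done & recv) | !ready) holds; no prefix to check → satisfied.

Holds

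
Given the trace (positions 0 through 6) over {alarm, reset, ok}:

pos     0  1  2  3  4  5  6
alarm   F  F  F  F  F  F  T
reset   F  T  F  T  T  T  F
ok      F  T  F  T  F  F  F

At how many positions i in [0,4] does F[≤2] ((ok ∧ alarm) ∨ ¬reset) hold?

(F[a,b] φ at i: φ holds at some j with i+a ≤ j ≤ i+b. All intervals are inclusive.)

Evaluate at each i in [0,4]:
  i=0: ✓ (witness j=0)
  i=1: ✓ (witness j=2)
  i=2: ✓ (witness j=2)
  i=3: ✗ (none in [3,5])
  i=4: ✓ (witness j=6)
Positions where it holds: {0, 1, 2, 4} → 4.

4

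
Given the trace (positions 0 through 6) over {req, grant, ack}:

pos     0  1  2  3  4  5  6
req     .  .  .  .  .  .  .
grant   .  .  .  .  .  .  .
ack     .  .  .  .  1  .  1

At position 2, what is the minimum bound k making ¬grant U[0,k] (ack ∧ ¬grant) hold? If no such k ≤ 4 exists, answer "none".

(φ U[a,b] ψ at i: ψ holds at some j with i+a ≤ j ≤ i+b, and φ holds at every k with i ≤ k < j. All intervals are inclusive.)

Need earliest j ≥ 2 with (ack ∧ ¬grant), and ¬grant at every k in [2,j-1].
  j=2: rhs fails.
  j=3: rhs fails.
  j=4: rhs holds; lhs holds on [2,3]. k = 2.

2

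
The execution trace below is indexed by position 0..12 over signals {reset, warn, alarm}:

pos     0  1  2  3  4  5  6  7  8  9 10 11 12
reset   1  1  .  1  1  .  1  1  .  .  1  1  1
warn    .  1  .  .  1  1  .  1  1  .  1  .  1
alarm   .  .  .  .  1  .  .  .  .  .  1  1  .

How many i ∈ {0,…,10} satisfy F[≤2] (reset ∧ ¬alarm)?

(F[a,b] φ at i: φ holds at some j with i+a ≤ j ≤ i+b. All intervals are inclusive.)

Evaluate at each i in [0,10]:
  i=0: ✓ (witness j=0)
  i=1: ✓ (witness j=1)
  i=2: ✓ (witness j=3)
  i=3: ✓ (witness j=3)
  i=4: ✓ (witness j=6)
  i=5: ✓ (witness j=6)
  i=6: ✓ (witness j=6)
  i=7: ✓ (witness j=7)
  i=8: ✗ (none in [8,10])
  i=9: ✗ (none in [9,11])
  i=10: ✓ (witness j=12)
Positions where it holds: {0, 1, 2, 3, 4, 5, 6, 7, 10} → 9.

9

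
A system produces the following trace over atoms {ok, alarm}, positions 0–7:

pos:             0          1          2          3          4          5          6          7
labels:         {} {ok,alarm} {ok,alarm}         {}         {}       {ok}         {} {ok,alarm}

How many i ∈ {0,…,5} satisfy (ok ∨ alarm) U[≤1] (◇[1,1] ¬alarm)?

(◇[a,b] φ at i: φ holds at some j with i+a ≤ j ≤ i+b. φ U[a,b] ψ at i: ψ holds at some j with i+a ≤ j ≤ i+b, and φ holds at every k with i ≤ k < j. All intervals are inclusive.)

5

Evaluate at each i in [0,5]:
  i=0: ✗ (no rhs in [0,1])
  i=1: ✓ (rhs at j=2; lhs holds on [1,1])
  i=2: ✓ (rhs at j=2)
  i=3: ✓ (rhs at j=3)
  i=4: ✓ (rhs at j=4)
  i=5: ✓ (rhs at j=5)
Positions where it holds: {1, 2, 3, 4, 5} → 5.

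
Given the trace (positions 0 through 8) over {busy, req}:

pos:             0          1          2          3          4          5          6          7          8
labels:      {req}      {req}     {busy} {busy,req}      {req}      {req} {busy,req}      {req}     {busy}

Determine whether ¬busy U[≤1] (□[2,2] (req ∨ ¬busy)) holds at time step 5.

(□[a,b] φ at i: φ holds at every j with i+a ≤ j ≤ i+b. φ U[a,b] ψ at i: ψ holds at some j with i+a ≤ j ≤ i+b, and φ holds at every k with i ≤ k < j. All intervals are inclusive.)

Need some j in [5,6] with □[2,2] (req ∨ ¬busy), and ¬busy at every k in [5,j-1].
  j=5: □[2,2] (req ∨ ¬busy) holds; no prefix to check → satisfied.

Holds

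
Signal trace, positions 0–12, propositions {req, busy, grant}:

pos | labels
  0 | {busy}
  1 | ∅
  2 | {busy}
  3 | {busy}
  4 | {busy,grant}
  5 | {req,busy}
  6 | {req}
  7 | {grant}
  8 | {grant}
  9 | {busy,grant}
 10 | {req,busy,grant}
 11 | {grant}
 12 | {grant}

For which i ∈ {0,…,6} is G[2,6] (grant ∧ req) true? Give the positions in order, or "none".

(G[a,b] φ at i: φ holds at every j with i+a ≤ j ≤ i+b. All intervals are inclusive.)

Evaluate at each i in [0,6]:
  i=0: ✗ (fails at j=2)
  i=1: ✗ (fails at j=3)
  i=2: ✗ (fails at j=4)
  i=3: ✗ (fails at j=5)
  i=4: ✗ (fails at j=6)
  i=5: ✗ (fails at j=7)
  i=6: ✗ (fails at j=8)

none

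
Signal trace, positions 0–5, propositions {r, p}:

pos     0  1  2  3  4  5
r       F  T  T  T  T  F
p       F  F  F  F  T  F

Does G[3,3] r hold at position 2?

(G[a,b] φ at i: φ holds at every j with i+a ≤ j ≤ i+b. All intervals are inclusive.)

Does not hold

Check r at every j in [5,5]:
  j=5: false
Fails at j=5 → formula fails.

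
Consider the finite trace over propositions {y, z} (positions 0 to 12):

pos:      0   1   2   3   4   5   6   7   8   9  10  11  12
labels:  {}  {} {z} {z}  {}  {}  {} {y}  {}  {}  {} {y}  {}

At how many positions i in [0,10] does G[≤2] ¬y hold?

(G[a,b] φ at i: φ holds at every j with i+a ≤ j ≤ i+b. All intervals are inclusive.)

Evaluate at each i in [0,10]:
  i=0: ✓ (all of [0,2])
  i=1: ✓ (all of [1,3])
  i=2: ✓ (all of [2,4])
  i=3: ✓ (all of [3,5])
  i=4: ✓ (all of [4,6])
  i=5: ✗ (fails at j=7)
  i=6: ✗ (fails at j=7)
  i=7: ✗ (fails at j=7)
  i=8: ✓ (all of [8,10])
  i=9: ✗ (fails at j=11)
  i=10: ✗ (fails at j=11)
Positions where it holds: {0, 1, 2, 3, 4, 8} → 6.

6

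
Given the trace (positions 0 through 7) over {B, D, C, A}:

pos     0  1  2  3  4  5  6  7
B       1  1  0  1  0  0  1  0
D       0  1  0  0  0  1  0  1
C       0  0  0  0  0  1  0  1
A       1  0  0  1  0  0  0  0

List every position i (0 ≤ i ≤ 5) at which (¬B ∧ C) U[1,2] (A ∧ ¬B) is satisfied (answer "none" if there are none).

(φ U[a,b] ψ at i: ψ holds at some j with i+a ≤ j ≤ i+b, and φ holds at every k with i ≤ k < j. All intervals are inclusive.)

Evaluate at each i in [0,5]:
  i=0: ✗ (no rhs in [1,2])
  i=1: ✗ (no rhs in [2,3])
  i=2: ✗ (no rhs in [3,4])
  i=3: ✗ (no rhs in [4,5])
  i=4: ✗ (no rhs in [5,6])
  i=5: ✗ (no rhs in [6,7])

none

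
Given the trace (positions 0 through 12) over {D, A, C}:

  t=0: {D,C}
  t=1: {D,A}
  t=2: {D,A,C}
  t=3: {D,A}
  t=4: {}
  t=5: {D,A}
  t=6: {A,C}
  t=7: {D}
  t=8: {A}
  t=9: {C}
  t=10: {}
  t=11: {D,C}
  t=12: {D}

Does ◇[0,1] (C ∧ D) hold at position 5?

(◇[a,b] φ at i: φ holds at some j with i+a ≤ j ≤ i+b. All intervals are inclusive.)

Check (C ∧ D) at each j in [5,6]:
  j=5: false
  j=6: false
No position in the window satisfies it → formula fails.

Does not hold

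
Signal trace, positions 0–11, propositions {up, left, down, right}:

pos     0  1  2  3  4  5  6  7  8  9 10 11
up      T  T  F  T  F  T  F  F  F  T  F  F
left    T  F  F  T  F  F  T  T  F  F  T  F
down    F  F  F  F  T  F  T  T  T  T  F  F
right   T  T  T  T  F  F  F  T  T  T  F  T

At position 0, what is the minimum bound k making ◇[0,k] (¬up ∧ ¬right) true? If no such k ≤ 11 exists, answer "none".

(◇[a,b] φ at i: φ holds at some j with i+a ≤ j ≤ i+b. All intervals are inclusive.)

4

Scan j = 0,1,… for (¬up ∧ ¬right):
  j=0: fails
  j=1: fails
  j=2: fails
  j=3: fails
  j=4: holds
First hit at j=4, so smallest k = 4-0 = 4.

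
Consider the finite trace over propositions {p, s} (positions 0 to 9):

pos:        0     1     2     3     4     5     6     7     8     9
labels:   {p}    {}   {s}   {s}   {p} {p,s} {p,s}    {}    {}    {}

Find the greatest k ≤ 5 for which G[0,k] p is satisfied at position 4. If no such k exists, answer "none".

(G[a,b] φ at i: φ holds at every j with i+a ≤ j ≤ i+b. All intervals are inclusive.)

p must hold from j=4 onward; find where it first fails.
  j=4: holds
  j=5: holds
  j=6: holds
  j=7: fails
Holds on [4,6], so largest k = 2.

2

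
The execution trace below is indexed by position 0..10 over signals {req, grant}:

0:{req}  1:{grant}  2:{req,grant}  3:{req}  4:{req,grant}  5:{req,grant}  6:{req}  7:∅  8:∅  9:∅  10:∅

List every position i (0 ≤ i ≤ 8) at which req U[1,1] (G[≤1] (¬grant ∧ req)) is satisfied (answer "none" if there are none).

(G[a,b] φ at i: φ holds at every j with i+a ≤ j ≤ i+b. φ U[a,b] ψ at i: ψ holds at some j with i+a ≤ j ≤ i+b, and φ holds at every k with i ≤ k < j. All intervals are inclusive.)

none

Evaluate at each i in [0,8]:
  i=0: ✗ (no rhs in [1,1])
  i=1: ✗ (no rhs in [2,2])
  i=2: ✗ (no rhs in [3,3])
  i=3: ✗ (no rhs in [4,4])
  i=4: ✗ (no rhs in [5,5])
  i=5: ✗ (no rhs in [6,6])
  i=6: ✗ (no rhs in [7,7])
  i=7: ✗ (no rhs in [8,8])
  i=8: ✗ (no rhs in [9,9])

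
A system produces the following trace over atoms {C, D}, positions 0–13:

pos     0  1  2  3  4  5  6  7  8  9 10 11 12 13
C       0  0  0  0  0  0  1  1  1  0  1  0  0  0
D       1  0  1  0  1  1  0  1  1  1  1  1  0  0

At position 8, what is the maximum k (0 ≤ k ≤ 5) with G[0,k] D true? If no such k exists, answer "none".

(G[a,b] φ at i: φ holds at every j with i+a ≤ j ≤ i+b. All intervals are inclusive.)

D must hold from j=8 onward; find where it first fails.
  j=8: holds
  j=9: holds
  j=10: holds
  j=11: holds
  j=12: fails
Holds on [8,11], so largest k = 3.

3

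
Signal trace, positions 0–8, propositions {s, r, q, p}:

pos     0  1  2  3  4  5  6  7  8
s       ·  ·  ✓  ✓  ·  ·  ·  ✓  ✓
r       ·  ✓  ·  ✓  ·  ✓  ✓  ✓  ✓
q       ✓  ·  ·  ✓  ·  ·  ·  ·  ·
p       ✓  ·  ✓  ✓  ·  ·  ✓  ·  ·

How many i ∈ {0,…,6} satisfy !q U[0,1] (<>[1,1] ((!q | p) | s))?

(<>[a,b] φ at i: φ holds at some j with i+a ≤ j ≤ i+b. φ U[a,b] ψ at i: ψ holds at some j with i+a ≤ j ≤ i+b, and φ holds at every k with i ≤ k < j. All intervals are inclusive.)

7

Evaluate at each i in [0,6]:
  i=0: ✓ (rhs at j=0)
  i=1: ✓ (rhs at j=1)
  i=2: ✓ (rhs at j=2)
  i=3: ✓ (rhs at j=3)
  i=4: ✓ (rhs at j=4)
  i=5: ✓ (rhs at j=5)
  i=6: ✓ (rhs at j=6)
Positions where it holds: {0, 1, 2, 3, 4, 5, 6} → 7.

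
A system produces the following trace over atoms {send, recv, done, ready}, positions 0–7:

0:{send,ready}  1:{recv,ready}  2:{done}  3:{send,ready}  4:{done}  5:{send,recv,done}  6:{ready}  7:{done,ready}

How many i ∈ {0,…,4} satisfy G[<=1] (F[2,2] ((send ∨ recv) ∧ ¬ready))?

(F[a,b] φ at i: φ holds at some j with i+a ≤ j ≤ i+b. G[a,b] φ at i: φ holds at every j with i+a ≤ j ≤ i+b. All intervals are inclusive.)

0

Evaluate at each i in [0,4]:
  i=0: ✗ (fails at j=0)
  i=1: ✗ (fails at j=1)
  i=2: ✗ (fails at j=2)
  i=3: ✗ (fails at j=4)
  i=4: ✗ (fails at j=4)
Positions where it holds: {} → 0.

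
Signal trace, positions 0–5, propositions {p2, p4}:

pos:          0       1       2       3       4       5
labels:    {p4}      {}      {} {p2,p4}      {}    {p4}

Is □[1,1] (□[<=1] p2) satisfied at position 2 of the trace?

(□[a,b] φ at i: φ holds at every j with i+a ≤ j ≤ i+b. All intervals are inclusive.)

No

Check □[<=1] p2 at every j in [3,3]:
  j=3: fails at 4
Fails at j=3 → formula fails.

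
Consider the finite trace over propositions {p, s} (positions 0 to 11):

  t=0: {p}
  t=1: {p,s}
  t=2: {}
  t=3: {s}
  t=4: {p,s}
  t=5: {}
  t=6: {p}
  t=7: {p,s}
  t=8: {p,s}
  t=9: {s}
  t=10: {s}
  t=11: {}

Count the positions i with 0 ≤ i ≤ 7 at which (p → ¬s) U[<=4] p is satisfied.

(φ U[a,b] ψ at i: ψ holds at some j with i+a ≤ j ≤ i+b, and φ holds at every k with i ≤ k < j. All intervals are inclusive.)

Evaluate at each i in [0,7]:
  i=0: ✓ (rhs at j=0)
  i=1: ✓ (rhs at j=1)
  i=2: ✓ (rhs at j=4; lhs holds on [2,3])
  i=3: ✓ (rhs at j=4; lhs holds on [3,3])
  i=4: ✓ (rhs at j=4)
  i=5: ✓ (rhs at j=6; lhs holds on [5,5])
  i=6: ✓ (rhs at j=6)
  i=7: ✓ (rhs at j=7)
Positions where it holds: {0, 1, 2, 3, 4, 5, 6, 7} → 8.

8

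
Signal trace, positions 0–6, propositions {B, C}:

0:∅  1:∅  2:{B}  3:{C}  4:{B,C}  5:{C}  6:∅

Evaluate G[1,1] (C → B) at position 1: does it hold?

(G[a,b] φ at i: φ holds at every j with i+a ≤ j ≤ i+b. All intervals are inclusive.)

Check (C → B) at every j in [2,2]:
  j=2: antecedent false → ✓
All positions satisfy it → formula holds.

Yes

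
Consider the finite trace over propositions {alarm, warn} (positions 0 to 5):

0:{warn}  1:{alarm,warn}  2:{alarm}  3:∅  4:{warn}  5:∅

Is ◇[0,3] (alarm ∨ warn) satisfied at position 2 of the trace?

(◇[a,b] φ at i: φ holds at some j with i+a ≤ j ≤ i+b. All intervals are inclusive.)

True

Check (alarm ∨ warn) at each j in [2,5]:
  j=2: true
  j=3: false
  j=4: true
  j=5: false
Found at j=2 → formula holds.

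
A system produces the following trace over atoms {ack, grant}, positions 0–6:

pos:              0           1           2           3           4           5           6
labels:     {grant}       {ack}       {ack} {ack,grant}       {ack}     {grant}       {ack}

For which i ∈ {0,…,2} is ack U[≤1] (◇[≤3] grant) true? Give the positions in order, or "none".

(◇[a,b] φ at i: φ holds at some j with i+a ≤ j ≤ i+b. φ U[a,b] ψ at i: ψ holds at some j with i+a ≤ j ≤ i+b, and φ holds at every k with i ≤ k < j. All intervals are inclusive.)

Evaluate at each i in [0,2]:
  i=0: ✓ (rhs at j=0)
  i=1: ✓ (rhs at j=1)
  i=2: ✓ (rhs at j=2)

0, 1, 2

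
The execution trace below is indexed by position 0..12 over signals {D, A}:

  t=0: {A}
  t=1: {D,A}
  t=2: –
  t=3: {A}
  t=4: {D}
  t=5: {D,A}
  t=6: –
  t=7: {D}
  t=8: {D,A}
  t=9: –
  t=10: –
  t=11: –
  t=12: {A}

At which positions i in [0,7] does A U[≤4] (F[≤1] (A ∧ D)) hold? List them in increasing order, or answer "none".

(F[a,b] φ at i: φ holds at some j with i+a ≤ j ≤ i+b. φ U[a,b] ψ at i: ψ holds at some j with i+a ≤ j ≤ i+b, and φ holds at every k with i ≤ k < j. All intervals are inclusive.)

Evaluate at each i in [0,7]:
  i=0: ✓ (rhs at j=0)
  i=1: ✓ (rhs at j=1)
  i=2: ✗ (lhs fails at k=2 before rhs at j=4)
  i=3: ✓ (rhs at j=4; lhs holds on [3,3])
  i=4: ✓ (rhs at j=4)
  i=5: ✓ (rhs at j=5)
  i=6: ✗ (lhs fails at k=6 before rhs at j=7)
  i=7: ✓ (rhs at j=7)

0, 1, 3, 4, 5, 7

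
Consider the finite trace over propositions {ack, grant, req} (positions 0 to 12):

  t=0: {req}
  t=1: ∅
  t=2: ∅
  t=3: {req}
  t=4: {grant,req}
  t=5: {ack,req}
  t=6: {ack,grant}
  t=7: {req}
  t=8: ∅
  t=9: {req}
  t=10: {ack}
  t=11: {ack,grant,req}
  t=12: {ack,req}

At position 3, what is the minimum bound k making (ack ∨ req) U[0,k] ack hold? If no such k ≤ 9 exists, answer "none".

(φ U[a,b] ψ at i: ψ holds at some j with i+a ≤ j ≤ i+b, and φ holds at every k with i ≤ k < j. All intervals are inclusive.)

Need earliest j ≥ 3 with ack, and (ack ∨ req) at every k in [3,j-1].
  j=3: rhs fails.
  j=4: rhs fails.
  j=5: rhs holds; lhs holds on [3,4]. k = 2.

2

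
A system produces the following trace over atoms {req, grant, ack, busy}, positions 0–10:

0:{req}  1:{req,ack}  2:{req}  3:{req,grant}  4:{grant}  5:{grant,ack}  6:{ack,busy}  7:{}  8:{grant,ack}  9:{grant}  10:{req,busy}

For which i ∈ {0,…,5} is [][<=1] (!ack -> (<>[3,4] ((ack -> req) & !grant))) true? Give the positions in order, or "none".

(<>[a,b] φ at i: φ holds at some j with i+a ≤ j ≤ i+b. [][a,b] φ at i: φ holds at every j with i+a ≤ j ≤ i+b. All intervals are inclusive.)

3, 4, 5

Evaluate at each i in [0,5]:
  i=0: ✗ (fails at j=0)
  i=1: ✗ (fails at j=2)
  i=2: ✗ (fails at j=2)
  i=3: ✓ (all of [3,4])
  i=4: ✓ (all of [4,5])
  i=5: ✓ (all of [5,6])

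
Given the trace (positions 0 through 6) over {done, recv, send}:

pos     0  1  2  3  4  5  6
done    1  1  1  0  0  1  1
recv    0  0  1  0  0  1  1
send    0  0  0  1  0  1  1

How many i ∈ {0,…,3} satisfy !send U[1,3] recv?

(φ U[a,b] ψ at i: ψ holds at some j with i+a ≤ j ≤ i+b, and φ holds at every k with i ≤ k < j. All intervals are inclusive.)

2

Evaluate at each i in [0,3]:
  i=0: ✓ (rhs at j=2; lhs holds on [0,1])
  i=1: ✓ (rhs at j=2; lhs holds on [1,1])
  i=2: ✗ (lhs fails at k=3 before rhs at j=5)
  i=3: ✗ (lhs fails at k=3 before rhs at j=5)
Positions where it holds: {0, 1} → 2.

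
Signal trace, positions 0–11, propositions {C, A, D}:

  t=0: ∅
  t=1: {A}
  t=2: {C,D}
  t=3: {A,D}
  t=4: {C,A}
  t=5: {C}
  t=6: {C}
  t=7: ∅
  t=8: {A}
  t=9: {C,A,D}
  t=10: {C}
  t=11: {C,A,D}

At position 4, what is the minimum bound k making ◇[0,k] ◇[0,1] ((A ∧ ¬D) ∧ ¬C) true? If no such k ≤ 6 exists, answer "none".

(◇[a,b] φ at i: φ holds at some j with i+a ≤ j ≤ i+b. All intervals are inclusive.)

3

Scan j = 4,5,… for ◇[0,1] ((A ∧ ¬D) ∧ ¬C):
  j=4: fails
  j=5: fails
  j=6: fails
  j=7: holds
First hit at j=7, so smallest k = 7-4 = 3.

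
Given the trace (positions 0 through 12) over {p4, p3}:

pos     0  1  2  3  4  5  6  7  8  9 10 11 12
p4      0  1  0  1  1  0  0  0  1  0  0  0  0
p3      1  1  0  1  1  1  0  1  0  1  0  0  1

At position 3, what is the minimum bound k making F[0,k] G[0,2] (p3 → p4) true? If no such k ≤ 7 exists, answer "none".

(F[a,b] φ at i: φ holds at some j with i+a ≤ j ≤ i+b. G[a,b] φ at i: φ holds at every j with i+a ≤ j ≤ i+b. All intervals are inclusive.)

Scan j = 3,4,… for G[0,2] (p3 → p4):
  j=3: fails
  j=4: fails
  j=5: fails
  j=6: fails
  j=7: fails
  j=8: fails
  j=9: fails
  j=10: fails
No j in [3,10] satisfies it → none.

none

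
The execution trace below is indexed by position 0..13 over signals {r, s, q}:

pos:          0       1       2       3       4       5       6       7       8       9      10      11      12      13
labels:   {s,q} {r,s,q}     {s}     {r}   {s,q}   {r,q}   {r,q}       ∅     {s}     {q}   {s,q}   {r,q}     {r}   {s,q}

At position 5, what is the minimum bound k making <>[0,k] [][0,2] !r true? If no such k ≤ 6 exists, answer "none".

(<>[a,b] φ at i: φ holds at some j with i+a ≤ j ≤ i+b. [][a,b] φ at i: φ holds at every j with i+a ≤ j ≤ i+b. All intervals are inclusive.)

Scan j = 5,6,… for [][0,2] !r:
  j=5: fails
  j=6: fails
  j=7: holds
First hit at j=7, so smallest k = 7-5 = 2.

2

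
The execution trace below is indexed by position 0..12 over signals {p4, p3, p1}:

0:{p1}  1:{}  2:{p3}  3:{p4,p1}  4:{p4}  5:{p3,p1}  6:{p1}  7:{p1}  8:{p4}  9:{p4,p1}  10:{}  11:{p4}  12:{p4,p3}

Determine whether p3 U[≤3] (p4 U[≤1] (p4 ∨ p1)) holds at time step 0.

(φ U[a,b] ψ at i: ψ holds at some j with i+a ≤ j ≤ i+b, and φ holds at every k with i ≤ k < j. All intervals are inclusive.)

Yes

Need some j in [0,3] with (p4 U[≤1] (p4 ∨ p1)), and p3 at every k in [0,j-1].
  j=0: (p4 U[≤1] (p4 ∨ p1)) holds; no prefix to check → satisfied.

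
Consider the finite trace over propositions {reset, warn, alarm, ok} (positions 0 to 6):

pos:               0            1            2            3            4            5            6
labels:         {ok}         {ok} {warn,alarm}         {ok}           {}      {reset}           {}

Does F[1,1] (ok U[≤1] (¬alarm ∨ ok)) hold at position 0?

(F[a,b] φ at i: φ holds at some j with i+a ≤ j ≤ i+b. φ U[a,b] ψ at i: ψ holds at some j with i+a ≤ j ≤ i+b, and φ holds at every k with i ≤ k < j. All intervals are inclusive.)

Yes

Check (ok U[≤1] (¬alarm ∨ ok)) at each j in [1,1]:
  j=1: holds
Found at j=1 → formula holds.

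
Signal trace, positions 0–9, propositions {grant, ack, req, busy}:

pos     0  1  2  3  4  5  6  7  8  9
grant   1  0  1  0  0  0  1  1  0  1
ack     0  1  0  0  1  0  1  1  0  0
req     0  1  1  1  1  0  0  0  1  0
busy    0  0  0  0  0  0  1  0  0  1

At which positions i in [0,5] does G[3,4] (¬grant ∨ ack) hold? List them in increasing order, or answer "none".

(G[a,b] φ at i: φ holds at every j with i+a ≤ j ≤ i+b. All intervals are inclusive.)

0, 1, 2, 3, 4

Evaluate at each i in [0,5]:
  i=0: ✓ (all of [3,4])
  i=1: ✓ (all of [4,5])
  i=2: ✓ (all of [5,6])
  i=3: ✓ (all of [6,7])
  i=4: ✓ (all of [7,8])
  i=5: ✗ (fails at j=9)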